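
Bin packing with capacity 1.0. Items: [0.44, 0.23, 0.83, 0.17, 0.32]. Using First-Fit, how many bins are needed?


Place items sequentially using First-Fit:
  Item 0.44 -> new Bin 1
  Item 0.23 -> Bin 1 (now 0.67)
  Item 0.83 -> new Bin 2
  Item 0.17 -> Bin 1 (now 0.84)
  Item 0.32 -> new Bin 3
Total bins used = 3

3


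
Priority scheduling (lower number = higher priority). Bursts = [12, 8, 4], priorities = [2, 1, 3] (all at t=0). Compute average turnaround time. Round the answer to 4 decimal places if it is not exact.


Sort by priority (ascending = highest first):
Order: [(1, 8), (2, 12), (3, 4)]
Completion times:
  Priority 1, burst=8, C=8
  Priority 2, burst=12, C=20
  Priority 3, burst=4, C=24
Average turnaround = 52/3 = 17.3333

17.3333


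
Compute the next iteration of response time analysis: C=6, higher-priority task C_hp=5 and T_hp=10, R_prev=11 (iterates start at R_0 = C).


R_next = C + ceil(R_prev / T_hp) * C_hp
ceil(11 / 10) = ceil(1.1) = 2
Interference = 2 * 5 = 10
R_next = 6 + 10 = 16

16


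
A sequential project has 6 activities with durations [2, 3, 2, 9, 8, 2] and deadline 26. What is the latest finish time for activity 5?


LF(activity 5) = deadline - sum of successor durations
Successors: activities 6 through 6 with durations [2]
Sum of successor durations = 2
LF = 26 - 2 = 24

24


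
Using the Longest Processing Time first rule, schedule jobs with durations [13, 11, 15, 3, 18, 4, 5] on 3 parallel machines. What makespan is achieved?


Sort jobs in decreasing order (LPT): [18, 15, 13, 11, 5, 4, 3]
Assign each job to the least loaded machine:
  Machine 1: jobs [18, 4], load = 22
  Machine 2: jobs [15, 5, 3], load = 23
  Machine 3: jobs [13, 11], load = 24
Makespan = max load = 24

24


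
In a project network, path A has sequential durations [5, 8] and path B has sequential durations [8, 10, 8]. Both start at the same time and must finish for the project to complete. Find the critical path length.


Path A total = 5 + 8 = 13
Path B total = 8 + 10 + 8 = 26
Critical path = longest path = max(13, 26) = 26

26


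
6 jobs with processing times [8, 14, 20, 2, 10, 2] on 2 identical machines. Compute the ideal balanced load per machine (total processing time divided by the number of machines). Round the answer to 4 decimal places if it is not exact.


Total processing time = 8 + 14 + 20 + 2 + 10 + 2 = 56
Number of machines = 2
Ideal balanced load = 56 / 2 = 28.0

28.0


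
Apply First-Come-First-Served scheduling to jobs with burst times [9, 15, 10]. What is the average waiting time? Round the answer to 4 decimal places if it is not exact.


FCFS order (as given): [9, 15, 10]
Waiting times:
  Job 1: wait = 0
  Job 2: wait = 9
  Job 3: wait = 24
Sum of waiting times = 33
Average waiting time = 33/3 = 11.0

11.0


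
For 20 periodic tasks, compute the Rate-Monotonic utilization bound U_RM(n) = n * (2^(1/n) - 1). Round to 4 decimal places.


Compute 2^(1/20) = 1.0352649238
Subtract 1: 1.0352649238 - 1 = 0.0352649238
Multiply by n: 20 * 0.0352649238 = 0.7052984760
Round to 4 dp: 0.7053

0.7053


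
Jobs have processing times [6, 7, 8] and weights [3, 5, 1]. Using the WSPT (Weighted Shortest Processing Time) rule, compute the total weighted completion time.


Compute p/w ratios and sort ascending (WSPT): [(7, 5), (6, 3), (8, 1)]
Compute weighted completion times:
  Job (p=7,w=5): C=7, w*C=5*7=35
  Job (p=6,w=3): C=13, w*C=3*13=39
  Job (p=8,w=1): C=21, w*C=1*21=21
Total weighted completion time = 95

95


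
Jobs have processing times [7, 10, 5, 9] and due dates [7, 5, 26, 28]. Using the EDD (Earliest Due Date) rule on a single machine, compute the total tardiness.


Sort by due date (EDD order): [(10, 5), (7, 7), (5, 26), (9, 28)]
Compute completion times and tardiness:
  Job 1: p=10, d=5, C=10, tardiness=max(0,10-5)=5
  Job 2: p=7, d=7, C=17, tardiness=max(0,17-7)=10
  Job 3: p=5, d=26, C=22, tardiness=max(0,22-26)=0
  Job 4: p=9, d=28, C=31, tardiness=max(0,31-28)=3
Total tardiness = 18

18


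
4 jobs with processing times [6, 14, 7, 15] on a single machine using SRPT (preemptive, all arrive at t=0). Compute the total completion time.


Since all jobs arrive at t=0, SRPT equals SPT ordering.
SPT order: [6, 7, 14, 15]
Completion times:
  Job 1: p=6, C=6
  Job 2: p=7, C=13
  Job 3: p=14, C=27
  Job 4: p=15, C=42
Total completion time = 6 + 13 + 27 + 42 = 88

88


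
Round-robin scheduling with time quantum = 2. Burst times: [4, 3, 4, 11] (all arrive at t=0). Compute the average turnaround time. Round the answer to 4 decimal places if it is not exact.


Time quantum = 2
Execution trace:
  J1 runs 2 units, time = 2
  J2 runs 2 units, time = 4
  J3 runs 2 units, time = 6
  J4 runs 2 units, time = 8
  J1 runs 2 units, time = 10
  J2 runs 1 units, time = 11
  J3 runs 2 units, time = 13
  J4 runs 2 units, time = 15
  J4 runs 2 units, time = 17
  J4 runs 2 units, time = 19
  J4 runs 2 units, time = 21
  J4 runs 1 units, time = 22
Finish times: [10, 11, 13, 22]
Average turnaround = 56/4 = 14.0

14.0


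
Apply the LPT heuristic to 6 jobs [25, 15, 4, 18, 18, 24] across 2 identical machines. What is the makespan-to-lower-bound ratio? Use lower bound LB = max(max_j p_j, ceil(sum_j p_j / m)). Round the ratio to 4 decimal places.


LPT order: [25, 24, 18, 18, 15, 4]
Machine loads after assignment: [47, 57]
LPT makespan = 57
Lower bound = max(max_job, ceil(total/2)) = max(25, 52) = 52
Ratio = 57 / 52 = 1.0962

1.0962


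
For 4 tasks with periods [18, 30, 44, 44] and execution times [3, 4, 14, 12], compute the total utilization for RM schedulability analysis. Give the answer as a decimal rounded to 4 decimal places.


Compute individual utilizations (exact fractions):
  Task 1: C/T = 3/18 = 1/6 (approx. 0.1667)
  Task 2: C/T = 4/30 = 2/15 (approx. 0.1333)
  Task 3: C/T = 14/44 = 7/22 (approx. 0.3182)
  Task 4: C/T = 12/44 = 3/11 (approx. 0.2727)
Total utilization U = 1/6 + 2/15 + 7/22 + 3/11 = 49/55
Rounded to 4 decimal places: U = 0.8909
RM (Liu & Layland) bound for 4 tasks = 0.756828; compare with U = 49/55 (approx. 0.890909)
bound < U <= 1, so the RM sufficient condition is not met (inconclusive; an exact test such as response-time analysis is needed).

0.8909


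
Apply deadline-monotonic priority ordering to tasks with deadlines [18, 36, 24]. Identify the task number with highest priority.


Sort tasks by relative deadline (ascending):
  Task 1: deadline = 18
  Task 3: deadline = 24
  Task 2: deadline = 36
Priority order (highest first): [1, 3, 2]
Highest priority task = 1

1


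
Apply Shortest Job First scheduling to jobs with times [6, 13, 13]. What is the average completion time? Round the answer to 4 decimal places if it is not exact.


SJF order (ascending): [6, 13, 13]
Completion times:
  Job 1: burst=6, C=6
  Job 2: burst=13, C=19
  Job 3: burst=13, C=32
Average completion = 57/3 = 19.0

19.0


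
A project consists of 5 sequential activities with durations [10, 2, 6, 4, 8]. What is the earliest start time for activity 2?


Activity 2 starts after activities 1 through 1 complete.
Predecessor durations: [10]
ES = 10 = 10

10


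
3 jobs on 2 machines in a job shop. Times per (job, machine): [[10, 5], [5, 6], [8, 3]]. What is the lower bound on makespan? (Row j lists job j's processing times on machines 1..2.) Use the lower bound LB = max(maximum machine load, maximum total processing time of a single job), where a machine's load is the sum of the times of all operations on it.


Machine loads:
  Machine 1: 10 + 5 + 8 = 23
  Machine 2: 5 + 6 + 3 = 14
Max machine load = 23
Job totals:
  Job 1: 15
  Job 2: 11
  Job 3: 11
Max job total = 15
Lower bound = max(23, 15) = 23

23


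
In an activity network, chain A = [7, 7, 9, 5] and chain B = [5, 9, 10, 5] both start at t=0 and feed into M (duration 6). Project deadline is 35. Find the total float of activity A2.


Forward pass: ES(A2) = sum of predecessors on chain A = 7
EF = ES + duration = 7 + 7 = 14
Backward pass: LF(M) = deadline = 35; LS(M) = 35 - 6 = 29
LF(A2) = LS(M) - sum(successors on chain A) = 29 - 14 = 15
LS = LF - duration = 15 - 7 = 8
Total float = LS - ES = 8 - 7 = 1

1


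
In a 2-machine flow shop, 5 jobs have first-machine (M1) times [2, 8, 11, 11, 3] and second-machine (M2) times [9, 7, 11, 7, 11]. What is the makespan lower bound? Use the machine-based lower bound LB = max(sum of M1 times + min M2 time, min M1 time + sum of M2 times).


LB1 = sum(M1 times) + min(M2 times) = 35 + 7 = 42
LB2 = min(M1 times) + sum(M2 times) = 2 + 45 = 47
Lower bound = max(LB1, LB2) = max(42, 47) = 47

47


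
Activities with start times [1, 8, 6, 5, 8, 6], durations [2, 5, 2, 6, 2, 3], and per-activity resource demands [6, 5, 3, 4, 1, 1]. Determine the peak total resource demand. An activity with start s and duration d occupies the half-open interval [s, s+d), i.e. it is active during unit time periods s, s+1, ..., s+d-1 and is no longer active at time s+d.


Each activity i is active on [start_i, start_i + duration_i).
Compute total resource usage per time slot:
  t=0: active resources = [], total = 0
  t=1: active resources = [6], total = 6
  t=2: active resources = [6], total = 6
  t=3: active resources = [], total = 0
  t=4: active resources = [], total = 0
  t=5: active resources = [4], total = 4
  t=6: active resources = [3, 4, 1], total = 8
  t=7: active resources = [3, 4, 1], total = 8
  t=8: active resources = [5, 4, 1, 1], total = 11
  t=9: active resources = [5, 4, 1], total = 10
  t=10: active resources = [5, 4], total = 9
  t=11: active resources = [5], total = 5
  t=12: active resources = [5], total = 5
Peak resource demand = 11

11


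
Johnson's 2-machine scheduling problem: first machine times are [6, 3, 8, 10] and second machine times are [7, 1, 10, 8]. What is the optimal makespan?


Apply Johnson's rule:
  Group 1 (a <= b): [(1, 6, 7), (3, 8, 10)]
  Group 2 (a > b): [(4, 10, 8), (2, 3, 1)]
Optimal job order: [1, 3, 4, 2]
Schedule:
  Job 1: M1 done at 6, M2 done at 13
  Job 3: M1 done at 14, M2 done at 24
  Job 4: M1 done at 24, M2 done at 32
  Job 2: M1 done at 27, M2 done at 33
Makespan = 33

33


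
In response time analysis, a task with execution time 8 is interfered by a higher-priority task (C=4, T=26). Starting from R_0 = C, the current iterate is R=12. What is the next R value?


R_next = C + ceil(R_prev / T_hp) * C_hp
ceil(12 / 26) = ceil(0.4615) = 1
Interference = 1 * 4 = 4
R_next = 8 + 4 = 12
R_next = R_prev, so the iteration has converged (response time = 12).

12


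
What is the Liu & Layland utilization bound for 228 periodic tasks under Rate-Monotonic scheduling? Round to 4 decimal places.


Compute 2^(1/228) = 1.0030447451
Subtract 1: 1.0030447451 - 1 = 0.0030447451
Multiply by n: 228 * 0.0030447451 = 0.6942018828
Round to 4 dp: 0.6942

0.6942


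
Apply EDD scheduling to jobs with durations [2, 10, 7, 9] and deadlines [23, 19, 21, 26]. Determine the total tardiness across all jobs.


Sort by due date (EDD order): [(10, 19), (7, 21), (2, 23), (9, 26)]
Compute completion times and tardiness:
  Job 1: p=10, d=19, C=10, tardiness=max(0,10-19)=0
  Job 2: p=7, d=21, C=17, tardiness=max(0,17-21)=0
  Job 3: p=2, d=23, C=19, tardiness=max(0,19-23)=0
  Job 4: p=9, d=26, C=28, tardiness=max(0,28-26)=2
Total tardiness = 2

2


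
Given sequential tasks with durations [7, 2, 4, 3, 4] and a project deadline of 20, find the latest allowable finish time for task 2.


LF(activity 2) = deadline - sum of successor durations
Successors: activities 3 through 5 with durations [4, 3, 4]
Sum of successor durations = 11
LF = 20 - 11 = 9

9


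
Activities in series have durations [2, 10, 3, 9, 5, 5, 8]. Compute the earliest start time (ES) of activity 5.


Activity 5 starts after activities 1 through 4 complete.
Predecessor durations: [2, 10, 3, 9]
ES = 2 + 10 + 3 + 9 = 24

24


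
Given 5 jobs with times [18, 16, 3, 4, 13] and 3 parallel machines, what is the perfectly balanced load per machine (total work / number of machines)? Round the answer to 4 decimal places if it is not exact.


Total processing time = 18 + 16 + 3 + 4 + 13 = 54
Number of machines = 3
Ideal balanced load = 54 / 3 = 18.0

18.0


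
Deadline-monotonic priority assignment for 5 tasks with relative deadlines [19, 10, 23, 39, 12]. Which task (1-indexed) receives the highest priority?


Sort tasks by relative deadline (ascending):
  Task 2: deadline = 10
  Task 5: deadline = 12
  Task 1: deadline = 19
  Task 3: deadline = 23
  Task 4: deadline = 39
Priority order (highest first): [2, 5, 1, 3, 4]
Highest priority task = 2

2


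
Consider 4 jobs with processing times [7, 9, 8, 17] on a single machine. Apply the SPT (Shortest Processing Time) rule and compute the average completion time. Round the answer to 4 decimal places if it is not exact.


Sort jobs by processing time (SPT order): [7, 8, 9, 17]
Compute completion times sequentially:
  Job 1: processing = 7, completes at 7
  Job 2: processing = 8, completes at 15
  Job 3: processing = 9, completes at 24
  Job 4: processing = 17, completes at 41
Sum of completion times = 87
Average completion time = 87/4 = 21.75

21.75


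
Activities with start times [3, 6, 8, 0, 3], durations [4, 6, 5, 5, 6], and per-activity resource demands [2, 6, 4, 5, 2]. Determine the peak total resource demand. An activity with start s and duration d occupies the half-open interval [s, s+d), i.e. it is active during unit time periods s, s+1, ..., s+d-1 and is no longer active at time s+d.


Each activity i is active on [start_i, start_i + duration_i).
Compute total resource usage per time slot:
  t=0: active resources = [5], total = 5
  t=1: active resources = [5], total = 5
  t=2: active resources = [5], total = 5
  t=3: active resources = [2, 5, 2], total = 9
  t=4: active resources = [2, 5, 2], total = 9
  t=5: active resources = [2, 2], total = 4
  t=6: active resources = [2, 6, 2], total = 10
  t=7: active resources = [6, 2], total = 8
  t=8: active resources = [6, 4, 2], total = 12
  t=9: active resources = [6, 4], total = 10
  t=10: active resources = [6, 4], total = 10
  t=11: active resources = [6, 4], total = 10
  t=12: active resources = [4], total = 4
Peak resource demand = 12

12


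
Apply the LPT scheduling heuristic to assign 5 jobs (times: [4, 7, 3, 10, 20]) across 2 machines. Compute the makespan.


Sort jobs in decreasing order (LPT): [20, 10, 7, 4, 3]
Assign each job to the least loaded machine:
  Machine 1: jobs [20, 3], load = 23
  Machine 2: jobs [10, 7, 4], load = 21
Makespan = max load = 23

23


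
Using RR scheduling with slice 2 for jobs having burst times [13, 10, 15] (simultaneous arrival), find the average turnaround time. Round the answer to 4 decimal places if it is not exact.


Time quantum = 2
Execution trace:
  J1 runs 2 units, time = 2
  J2 runs 2 units, time = 4
  J3 runs 2 units, time = 6
  J1 runs 2 units, time = 8
  J2 runs 2 units, time = 10
  J3 runs 2 units, time = 12
  J1 runs 2 units, time = 14
  J2 runs 2 units, time = 16
  J3 runs 2 units, time = 18
  J1 runs 2 units, time = 20
  J2 runs 2 units, time = 22
  J3 runs 2 units, time = 24
  J1 runs 2 units, time = 26
  J2 runs 2 units, time = 28
  J3 runs 2 units, time = 30
  J1 runs 2 units, time = 32
  J3 runs 2 units, time = 34
  J1 runs 1 units, time = 35
  J3 runs 2 units, time = 37
  J3 runs 1 units, time = 38
Finish times: [35, 28, 38]
Average turnaround = 101/3 = 33.6667

33.6667


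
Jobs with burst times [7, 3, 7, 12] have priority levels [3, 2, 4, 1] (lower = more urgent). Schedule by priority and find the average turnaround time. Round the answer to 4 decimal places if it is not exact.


Sort by priority (ascending = highest first):
Order: [(1, 12), (2, 3), (3, 7), (4, 7)]
Completion times:
  Priority 1, burst=12, C=12
  Priority 2, burst=3, C=15
  Priority 3, burst=7, C=22
  Priority 4, burst=7, C=29
Average turnaround = 78/4 = 19.5

19.5


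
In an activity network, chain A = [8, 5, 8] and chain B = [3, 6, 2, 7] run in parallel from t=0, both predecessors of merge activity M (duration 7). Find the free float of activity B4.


ES(B4) = sum of predecessors on chain B = 11
EF(B4) = ES + duration = 11 + 7 = 18
Successor of B4 is M. ES(M) = max(sum(A), sum(B)) = max(21, 18) = 21
Free float = ES(successor) - EF(current) = 21 - 18 = 3

3


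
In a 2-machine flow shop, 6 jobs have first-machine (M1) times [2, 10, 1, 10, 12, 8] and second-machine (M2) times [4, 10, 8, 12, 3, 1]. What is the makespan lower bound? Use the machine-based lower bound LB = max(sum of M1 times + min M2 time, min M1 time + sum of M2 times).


LB1 = sum(M1 times) + min(M2 times) = 43 + 1 = 44
LB2 = min(M1 times) + sum(M2 times) = 1 + 38 = 39
Lower bound = max(LB1, LB2) = max(44, 39) = 44

44


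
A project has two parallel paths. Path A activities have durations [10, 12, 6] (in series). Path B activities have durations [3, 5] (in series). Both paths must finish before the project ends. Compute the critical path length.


Path A total = 10 + 12 + 6 = 28
Path B total = 3 + 5 = 8
Critical path = longest path = max(28, 8) = 28

28


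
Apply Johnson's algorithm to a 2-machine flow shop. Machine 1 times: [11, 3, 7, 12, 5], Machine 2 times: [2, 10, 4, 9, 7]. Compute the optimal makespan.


Apply Johnson's rule:
  Group 1 (a <= b): [(2, 3, 10), (5, 5, 7)]
  Group 2 (a > b): [(4, 12, 9), (3, 7, 4), (1, 11, 2)]
Optimal job order: [2, 5, 4, 3, 1]
Schedule:
  Job 2: M1 done at 3, M2 done at 13
  Job 5: M1 done at 8, M2 done at 20
  Job 4: M1 done at 20, M2 done at 29
  Job 3: M1 done at 27, M2 done at 33
  Job 1: M1 done at 38, M2 done at 40
Makespan = 40

40


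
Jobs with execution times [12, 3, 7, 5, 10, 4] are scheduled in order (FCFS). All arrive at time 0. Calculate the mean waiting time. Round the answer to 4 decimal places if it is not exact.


FCFS order (as given): [12, 3, 7, 5, 10, 4]
Waiting times:
  Job 1: wait = 0
  Job 2: wait = 12
  Job 3: wait = 15
  Job 4: wait = 22
  Job 5: wait = 27
  Job 6: wait = 37
Sum of waiting times = 113
Average waiting time = 113/6 = 18.8333

18.8333


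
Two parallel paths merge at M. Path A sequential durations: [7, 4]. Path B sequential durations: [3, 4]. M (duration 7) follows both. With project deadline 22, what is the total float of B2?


Forward pass: ES(B2) = sum of predecessors on chain B = 3
EF = ES + duration = 3 + 4 = 7
Backward pass: LF(M) = deadline = 22; LS(M) = 22 - 7 = 15
LF(B2) = LS(M) - sum(successors on chain B) = 15 - 0 = 15
LS = LF - duration = 15 - 4 = 11
Total float = LS - ES = 11 - 3 = 8

8


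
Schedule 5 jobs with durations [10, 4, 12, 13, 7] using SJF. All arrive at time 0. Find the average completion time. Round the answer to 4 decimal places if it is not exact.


SJF order (ascending): [4, 7, 10, 12, 13]
Completion times:
  Job 1: burst=4, C=4
  Job 2: burst=7, C=11
  Job 3: burst=10, C=21
  Job 4: burst=12, C=33
  Job 5: burst=13, C=46
Average completion = 115/5 = 23.0

23.0


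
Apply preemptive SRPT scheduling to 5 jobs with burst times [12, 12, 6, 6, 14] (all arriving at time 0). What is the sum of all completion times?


Since all jobs arrive at t=0, SRPT equals SPT ordering.
SPT order: [6, 6, 12, 12, 14]
Completion times:
  Job 1: p=6, C=6
  Job 2: p=6, C=12
  Job 3: p=12, C=24
  Job 4: p=12, C=36
  Job 5: p=14, C=50
Total completion time = 6 + 12 + 24 + 36 + 50 = 128

128


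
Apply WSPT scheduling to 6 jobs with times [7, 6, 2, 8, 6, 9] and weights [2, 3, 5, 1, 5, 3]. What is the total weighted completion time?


Compute p/w ratios and sort ascending (WSPT): [(2, 5), (6, 5), (6, 3), (9, 3), (7, 2), (8, 1)]
Compute weighted completion times:
  Job (p=2,w=5): C=2, w*C=5*2=10
  Job (p=6,w=5): C=8, w*C=5*8=40
  Job (p=6,w=3): C=14, w*C=3*14=42
  Job (p=9,w=3): C=23, w*C=3*23=69
  Job (p=7,w=2): C=30, w*C=2*30=60
  Job (p=8,w=1): C=38, w*C=1*38=38
Total weighted completion time = 259

259


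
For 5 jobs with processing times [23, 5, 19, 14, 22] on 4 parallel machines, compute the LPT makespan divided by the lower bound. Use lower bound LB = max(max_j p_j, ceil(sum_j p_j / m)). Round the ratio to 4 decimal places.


LPT order: [23, 22, 19, 14, 5]
Machine loads after assignment: [23, 22, 19, 19]
LPT makespan = 23
Lower bound = max(max_job, ceil(total/4)) = max(23, 21) = 23
Ratio = 23 / 23 = 1.0

1.0


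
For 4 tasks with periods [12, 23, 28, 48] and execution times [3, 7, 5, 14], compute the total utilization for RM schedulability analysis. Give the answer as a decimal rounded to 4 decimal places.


Compute individual utilizations (exact fractions):
  Task 1: C/T = 3/12 = 1/4 (approx. 0.25)
  Task 2: C/T = 7/23 (approx. 0.3043)
  Task 3: C/T = 5/28 (approx. 0.1786)
  Task 4: C/T = 14/48 = 7/24 (approx. 0.2917)
Total utilization U = 1/4 + 7/23 + 5/28 + 7/24 = 3959/3864
Rounded to 4 decimal places: U = 1.0246
RM (Liu & Layland) bound for 4 tasks = 0.756828; compare with U = 3959/3864 (approx. 1.024586)
U > 1, so the task set is not schedulable (processor overloaded).

1.0246


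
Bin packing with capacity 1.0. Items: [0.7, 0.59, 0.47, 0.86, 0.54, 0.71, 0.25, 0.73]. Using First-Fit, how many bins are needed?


Place items sequentially using First-Fit:
  Item 0.7 -> new Bin 1
  Item 0.59 -> new Bin 2
  Item 0.47 -> new Bin 3
  Item 0.86 -> new Bin 4
  Item 0.54 -> new Bin 5
  Item 0.71 -> new Bin 6
  Item 0.25 -> Bin 1 (now 0.95)
  Item 0.73 -> new Bin 7
Total bins used = 7

7


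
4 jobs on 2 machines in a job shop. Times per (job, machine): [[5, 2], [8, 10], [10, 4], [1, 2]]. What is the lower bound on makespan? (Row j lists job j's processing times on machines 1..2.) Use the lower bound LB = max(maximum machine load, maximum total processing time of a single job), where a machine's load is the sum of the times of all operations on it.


Machine loads:
  Machine 1: 5 + 8 + 10 + 1 = 24
  Machine 2: 2 + 10 + 4 + 2 = 18
Max machine load = 24
Job totals:
  Job 1: 7
  Job 2: 18
  Job 3: 14
  Job 4: 3
Max job total = 18
Lower bound = max(24, 18) = 24

24


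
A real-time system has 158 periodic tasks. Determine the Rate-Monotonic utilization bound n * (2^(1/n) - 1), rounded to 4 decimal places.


Compute 2^(1/158) = 1.0043966445
Subtract 1: 1.0043966445 - 1 = 0.0043966445
Multiply by n: 158 * 0.0043966445 = 0.6946698310
Round to 4 dp: 0.6947

0.6947


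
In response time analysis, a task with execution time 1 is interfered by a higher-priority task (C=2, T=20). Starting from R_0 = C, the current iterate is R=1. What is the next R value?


R_next = C + ceil(R_prev / T_hp) * C_hp
ceil(1 / 20) = ceil(0.05) = 1
Interference = 1 * 2 = 2
R_next = 1 + 2 = 3

3


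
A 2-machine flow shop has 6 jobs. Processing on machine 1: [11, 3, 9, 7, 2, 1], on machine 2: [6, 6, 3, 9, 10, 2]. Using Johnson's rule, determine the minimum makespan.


Apply Johnson's rule:
  Group 1 (a <= b): [(6, 1, 2), (5, 2, 10), (2, 3, 6), (4, 7, 9)]
  Group 2 (a > b): [(1, 11, 6), (3, 9, 3)]
Optimal job order: [6, 5, 2, 4, 1, 3]
Schedule:
  Job 6: M1 done at 1, M2 done at 3
  Job 5: M1 done at 3, M2 done at 13
  Job 2: M1 done at 6, M2 done at 19
  Job 4: M1 done at 13, M2 done at 28
  Job 1: M1 done at 24, M2 done at 34
  Job 3: M1 done at 33, M2 done at 37
Makespan = 37

37


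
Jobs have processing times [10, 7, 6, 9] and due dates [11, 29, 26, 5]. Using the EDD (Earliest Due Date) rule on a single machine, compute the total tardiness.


Sort by due date (EDD order): [(9, 5), (10, 11), (6, 26), (7, 29)]
Compute completion times and tardiness:
  Job 1: p=9, d=5, C=9, tardiness=max(0,9-5)=4
  Job 2: p=10, d=11, C=19, tardiness=max(0,19-11)=8
  Job 3: p=6, d=26, C=25, tardiness=max(0,25-26)=0
  Job 4: p=7, d=29, C=32, tardiness=max(0,32-29)=3
Total tardiness = 15

15


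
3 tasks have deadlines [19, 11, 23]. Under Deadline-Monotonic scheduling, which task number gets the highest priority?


Sort tasks by relative deadline (ascending):
  Task 2: deadline = 11
  Task 1: deadline = 19
  Task 3: deadline = 23
Priority order (highest first): [2, 1, 3]
Highest priority task = 2

2


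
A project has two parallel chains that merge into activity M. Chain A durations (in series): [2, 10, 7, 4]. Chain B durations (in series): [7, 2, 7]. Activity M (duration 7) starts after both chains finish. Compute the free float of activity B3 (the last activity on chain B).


ES(B3) = sum of predecessors on chain B = 9
EF(B3) = ES + duration = 9 + 7 = 16
Successor of B3 is M. ES(M) = max(sum(A), sum(B)) = max(23, 16) = 23
Free float = ES(successor) - EF(current) = 23 - 16 = 7

7


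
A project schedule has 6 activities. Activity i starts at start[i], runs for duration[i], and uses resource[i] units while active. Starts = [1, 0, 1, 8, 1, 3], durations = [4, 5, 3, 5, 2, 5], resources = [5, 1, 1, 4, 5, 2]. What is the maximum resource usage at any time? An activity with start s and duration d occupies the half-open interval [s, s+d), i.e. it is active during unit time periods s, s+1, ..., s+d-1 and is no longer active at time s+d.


Each activity i is active on [start_i, start_i + duration_i).
Compute total resource usage per time slot:
  t=0: active resources = [1], total = 1
  t=1: active resources = [5, 1, 1, 5], total = 12
  t=2: active resources = [5, 1, 1, 5], total = 12
  t=3: active resources = [5, 1, 1, 2], total = 9
  t=4: active resources = [5, 1, 2], total = 8
  t=5: active resources = [2], total = 2
  t=6: active resources = [2], total = 2
  t=7: active resources = [2], total = 2
  t=8: active resources = [4], total = 4
  t=9: active resources = [4], total = 4
  t=10: active resources = [4], total = 4
  t=11: active resources = [4], total = 4
  t=12: active resources = [4], total = 4
Peak resource demand = 12

12


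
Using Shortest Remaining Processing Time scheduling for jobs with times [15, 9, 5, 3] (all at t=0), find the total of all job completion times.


Since all jobs arrive at t=0, SRPT equals SPT ordering.
SPT order: [3, 5, 9, 15]
Completion times:
  Job 1: p=3, C=3
  Job 2: p=5, C=8
  Job 3: p=9, C=17
  Job 4: p=15, C=32
Total completion time = 3 + 8 + 17 + 32 = 60

60


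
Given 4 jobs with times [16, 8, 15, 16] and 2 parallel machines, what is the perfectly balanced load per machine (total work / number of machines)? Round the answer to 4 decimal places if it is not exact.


Total processing time = 16 + 8 + 15 + 16 = 55
Number of machines = 2
Ideal balanced load = 55 / 2 = 27.5

27.5


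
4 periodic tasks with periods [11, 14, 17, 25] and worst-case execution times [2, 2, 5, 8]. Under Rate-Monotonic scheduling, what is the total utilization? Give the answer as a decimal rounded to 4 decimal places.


Compute individual utilizations (exact fractions):
  Task 1: C/T = 2/11 (approx. 0.1818)
  Task 2: C/T = 2/14 = 1/7 (approx. 0.1429)
  Task 3: C/T = 5/17 (approx. 0.2941)
  Task 4: C/T = 8/25 (approx. 0.32)
Total utilization U = 2/11 + 1/7 + 5/17 + 8/25 = 30722/32725
Rounded to 4 decimal places: U = 0.9388
RM (Liu & Layland) bound for 4 tasks = 0.756828; compare with U = 30722/32725 (approx. 0.938793)
bound < U <= 1, so the RM sufficient condition is not met (inconclusive; an exact test such as response-time analysis is needed).

0.9388


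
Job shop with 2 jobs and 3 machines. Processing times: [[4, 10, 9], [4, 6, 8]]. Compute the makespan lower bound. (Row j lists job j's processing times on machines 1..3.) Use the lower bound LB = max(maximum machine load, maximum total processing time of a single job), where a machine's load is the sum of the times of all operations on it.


Machine loads:
  Machine 1: 4 + 4 = 8
  Machine 2: 10 + 6 = 16
  Machine 3: 9 + 8 = 17
Max machine load = 17
Job totals:
  Job 1: 23
  Job 2: 18
Max job total = 23
Lower bound = max(17, 23) = 23

23


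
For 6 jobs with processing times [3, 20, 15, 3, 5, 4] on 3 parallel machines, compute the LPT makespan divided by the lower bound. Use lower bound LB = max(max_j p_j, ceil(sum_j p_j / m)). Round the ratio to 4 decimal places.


LPT order: [20, 15, 5, 4, 3, 3]
Machine loads after assignment: [20, 15, 15]
LPT makespan = 20
Lower bound = max(max_job, ceil(total/3)) = max(20, 17) = 20
Ratio = 20 / 20 = 1.0

1.0


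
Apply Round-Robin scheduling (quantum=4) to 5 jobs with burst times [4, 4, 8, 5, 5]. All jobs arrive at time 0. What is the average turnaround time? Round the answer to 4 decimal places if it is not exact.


Time quantum = 4
Execution trace:
  J1 runs 4 units, time = 4
  J2 runs 4 units, time = 8
  J3 runs 4 units, time = 12
  J4 runs 4 units, time = 16
  J5 runs 4 units, time = 20
  J3 runs 4 units, time = 24
  J4 runs 1 units, time = 25
  J5 runs 1 units, time = 26
Finish times: [4, 8, 24, 25, 26]
Average turnaround = 87/5 = 17.4

17.4


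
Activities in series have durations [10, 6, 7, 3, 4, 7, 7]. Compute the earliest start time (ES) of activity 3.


Activity 3 starts after activities 1 through 2 complete.
Predecessor durations: [10, 6]
ES = 10 + 6 = 16

16


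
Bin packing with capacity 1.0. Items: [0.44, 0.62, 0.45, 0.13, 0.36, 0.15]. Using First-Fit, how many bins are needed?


Place items sequentially using First-Fit:
  Item 0.44 -> new Bin 1
  Item 0.62 -> new Bin 2
  Item 0.45 -> Bin 1 (now 0.89)
  Item 0.13 -> Bin 2 (now 0.75)
  Item 0.36 -> new Bin 3
  Item 0.15 -> Bin 2 (now 0.9)
Total bins used = 3

3


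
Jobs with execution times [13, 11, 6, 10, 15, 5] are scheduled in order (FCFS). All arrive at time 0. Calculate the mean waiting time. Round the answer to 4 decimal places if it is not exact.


FCFS order (as given): [13, 11, 6, 10, 15, 5]
Waiting times:
  Job 1: wait = 0
  Job 2: wait = 13
  Job 3: wait = 24
  Job 4: wait = 30
  Job 5: wait = 40
  Job 6: wait = 55
Sum of waiting times = 162
Average waiting time = 162/6 = 27.0

27.0


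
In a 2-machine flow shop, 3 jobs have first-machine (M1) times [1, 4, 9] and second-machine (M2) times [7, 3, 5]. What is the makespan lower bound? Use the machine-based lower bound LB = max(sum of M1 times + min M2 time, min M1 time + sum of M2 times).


LB1 = sum(M1 times) + min(M2 times) = 14 + 3 = 17
LB2 = min(M1 times) + sum(M2 times) = 1 + 15 = 16
Lower bound = max(LB1, LB2) = max(17, 16) = 17

17


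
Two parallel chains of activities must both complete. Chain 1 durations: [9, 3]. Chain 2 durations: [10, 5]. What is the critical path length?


Path A total = 9 + 3 = 12
Path B total = 10 + 5 = 15
Critical path = longest path = max(12, 15) = 15

15


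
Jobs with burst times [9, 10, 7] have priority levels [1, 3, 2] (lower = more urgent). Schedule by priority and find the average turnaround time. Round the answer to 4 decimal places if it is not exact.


Sort by priority (ascending = highest first):
Order: [(1, 9), (2, 7), (3, 10)]
Completion times:
  Priority 1, burst=9, C=9
  Priority 2, burst=7, C=16
  Priority 3, burst=10, C=26
Average turnaround = 51/3 = 17.0

17.0


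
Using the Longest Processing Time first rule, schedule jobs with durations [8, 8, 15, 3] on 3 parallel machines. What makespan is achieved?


Sort jobs in decreasing order (LPT): [15, 8, 8, 3]
Assign each job to the least loaded machine:
  Machine 1: jobs [15], load = 15
  Machine 2: jobs [8, 3], load = 11
  Machine 3: jobs [8], load = 8
Makespan = max load = 15

15


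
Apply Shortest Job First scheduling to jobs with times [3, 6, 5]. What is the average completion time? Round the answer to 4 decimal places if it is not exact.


SJF order (ascending): [3, 5, 6]
Completion times:
  Job 1: burst=3, C=3
  Job 2: burst=5, C=8
  Job 3: burst=6, C=14
Average completion = 25/3 = 8.3333

8.3333


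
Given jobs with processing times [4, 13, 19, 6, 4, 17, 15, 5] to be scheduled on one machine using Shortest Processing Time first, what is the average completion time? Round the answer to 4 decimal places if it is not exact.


Sort jobs by processing time (SPT order): [4, 4, 5, 6, 13, 15, 17, 19]
Compute completion times sequentially:
  Job 1: processing = 4, completes at 4
  Job 2: processing = 4, completes at 8
  Job 3: processing = 5, completes at 13
  Job 4: processing = 6, completes at 19
  Job 5: processing = 13, completes at 32
  Job 6: processing = 15, completes at 47
  Job 7: processing = 17, completes at 64
  Job 8: processing = 19, completes at 83
Sum of completion times = 270
Average completion time = 270/8 = 33.75

33.75


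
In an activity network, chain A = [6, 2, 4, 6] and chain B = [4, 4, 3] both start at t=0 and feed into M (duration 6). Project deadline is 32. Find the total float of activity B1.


Forward pass: ES(B1) = sum of predecessors on chain B = 0
EF = ES + duration = 0 + 4 = 4
Backward pass: LF(M) = deadline = 32; LS(M) = 32 - 6 = 26
LF(B1) = LS(M) - sum(successors on chain B) = 26 - 7 = 19
LS = LF - duration = 19 - 4 = 15
Total float = LS - ES = 15 - 0 = 15

15


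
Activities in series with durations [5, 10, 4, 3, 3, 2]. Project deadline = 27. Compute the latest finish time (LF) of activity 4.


LF(activity 4) = deadline - sum of successor durations
Successors: activities 5 through 6 with durations [3, 2]
Sum of successor durations = 5
LF = 27 - 5 = 22

22


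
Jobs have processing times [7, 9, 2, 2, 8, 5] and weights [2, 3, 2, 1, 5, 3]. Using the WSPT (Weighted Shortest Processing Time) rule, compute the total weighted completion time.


Compute p/w ratios and sort ascending (WSPT): [(2, 2), (8, 5), (5, 3), (2, 1), (9, 3), (7, 2)]
Compute weighted completion times:
  Job (p=2,w=2): C=2, w*C=2*2=4
  Job (p=8,w=5): C=10, w*C=5*10=50
  Job (p=5,w=3): C=15, w*C=3*15=45
  Job (p=2,w=1): C=17, w*C=1*17=17
  Job (p=9,w=3): C=26, w*C=3*26=78
  Job (p=7,w=2): C=33, w*C=2*33=66
Total weighted completion time = 260

260


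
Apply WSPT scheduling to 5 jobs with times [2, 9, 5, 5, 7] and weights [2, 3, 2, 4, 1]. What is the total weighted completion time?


Compute p/w ratios and sort ascending (WSPT): [(2, 2), (5, 4), (5, 2), (9, 3), (7, 1)]
Compute weighted completion times:
  Job (p=2,w=2): C=2, w*C=2*2=4
  Job (p=5,w=4): C=7, w*C=4*7=28
  Job (p=5,w=2): C=12, w*C=2*12=24
  Job (p=9,w=3): C=21, w*C=3*21=63
  Job (p=7,w=1): C=28, w*C=1*28=28
Total weighted completion time = 147

147


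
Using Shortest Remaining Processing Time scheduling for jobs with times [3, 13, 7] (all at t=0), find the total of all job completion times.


Since all jobs arrive at t=0, SRPT equals SPT ordering.
SPT order: [3, 7, 13]
Completion times:
  Job 1: p=3, C=3
  Job 2: p=7, C=10
  Job 3: p=13, C=23
Total completion time = 3 + 10 + 23 = 36

36


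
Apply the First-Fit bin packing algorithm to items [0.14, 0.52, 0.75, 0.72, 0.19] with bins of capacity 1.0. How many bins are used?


Place items sequentially using First-Fit:
  Item 0.14 -> new Bin 1
  Item 0.52 -> Bin 1 (now 0.66)
  Item 0.75 -> new Bin 2
  Item 0.72 -> new Bin 3
  Item 0.19 -> Bin 1 (now 0.85)
Total bins used = 3

3


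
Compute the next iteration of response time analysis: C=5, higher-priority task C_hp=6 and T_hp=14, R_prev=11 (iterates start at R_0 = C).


R_next = C + ceil(R_prev / T_hp) * C_hp
ceil(11 / 14) = ceil(0.7857) = 1
Interference = 1 * 6 = 6
R_next = 5 + 6 = 11
R_next = R_prev, so the iteration has converged (response time = 11).

11


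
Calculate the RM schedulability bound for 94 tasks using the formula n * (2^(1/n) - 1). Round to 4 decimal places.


Compute 2^(1/94) = 1.0074011604
Subtract 1: 1.0074011604 - 1 = 0.0074011604
Multiply by n: 94 * 0.0074011604 = 0.6957090776
Round to 4 dp: 0.6957

0.6957


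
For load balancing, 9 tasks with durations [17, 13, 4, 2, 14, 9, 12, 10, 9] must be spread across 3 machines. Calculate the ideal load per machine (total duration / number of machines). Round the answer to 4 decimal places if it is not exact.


Total processing time = 17 + 13 + 4 + 2 + 14 + 9 + 12 + 10 + 9 = 90
Number of machines = 3
Ideal balanced load = 90 / 3 = 30.0

30.0


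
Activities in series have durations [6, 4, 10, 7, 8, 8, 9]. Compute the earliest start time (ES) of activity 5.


Activity 5 starts after activities 1 through 4 complete.
Predecessor durations: [6, 4, 10, 7]
ES = 6 + 4 + 10 + 7 = 27

27


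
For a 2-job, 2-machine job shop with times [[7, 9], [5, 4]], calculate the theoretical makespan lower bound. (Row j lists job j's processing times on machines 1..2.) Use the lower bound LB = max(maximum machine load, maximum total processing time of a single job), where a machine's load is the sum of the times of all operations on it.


Machine loads:
  Machine 1: 7 + 5 = 12
  Machine 2: 9 + 4 = 13
Max machine load = 13
Job totals:
  Job 1: 16
  Job 2: 9
Max job total = 16
Lower bound = max(13, 16) = 16

16


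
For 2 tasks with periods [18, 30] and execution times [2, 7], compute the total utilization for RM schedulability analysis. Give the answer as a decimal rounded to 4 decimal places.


Compute individual utilizations (exact fractions):
  Task 1: C/T = 2/18 = 1/9 (approx. 0.1111)
  Task 2: C/T = 7/30 (approx. 0.2333)
Total utilization U = 1/9 + 7/30 = 31/90
Rounded to 4 decimal places: U = 0.3444
RM (Liu & Layland) bound for 2 tasks = 0.828427; compare with U = 31/90 (approx. 0.344444)
U <= bound, so schedulable by RM sufficient condition.

0.3444


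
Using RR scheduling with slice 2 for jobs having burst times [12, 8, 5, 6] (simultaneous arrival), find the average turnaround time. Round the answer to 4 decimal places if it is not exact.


Time quantum = 2
Execution trace:
  J1 runs 2 units, time = 2
  J2 runs 2 units, time = 4
  J3 runs 2 units, time = 6
  J4 runs 2 units, time = 8
  J1 runs 2 units, time = 10
  J2 runs 2 units, time = 12
  J3 runs 2 units, time = 14
  J4 runs 2 units, time = 16
  J1 runs 2 units, time = 18
  J2 runs 2 units, time = 20
  J3 runs 1 units, time = 21
  J4 runs 2 units, time = 23
  J1 runs 2 units, time = 25
  J2 runs 2 units, time = 27
  J1 runs 2 units, time = 29
  J1 runs 2 units, time = 31
Finish times: [31, 27, 21, 23]
Average turnaround = 102/4 = 25.5

25.5


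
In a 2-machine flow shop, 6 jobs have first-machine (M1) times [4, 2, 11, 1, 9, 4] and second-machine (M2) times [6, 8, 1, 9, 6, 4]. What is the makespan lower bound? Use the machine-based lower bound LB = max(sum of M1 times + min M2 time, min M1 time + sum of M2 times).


LB1 = sum(M1 times) + min(M2 times) = 31 + 1 = 32
LB2 = min(M1 times) + sum(M2 times) = 1 + 34 = 35
Lower bound = max(LB1, LB2) = max(32, 35) = 35

35


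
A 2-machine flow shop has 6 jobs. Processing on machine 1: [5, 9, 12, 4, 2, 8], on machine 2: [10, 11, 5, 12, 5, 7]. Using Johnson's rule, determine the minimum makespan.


Apply Johnson's rule:
  Group 1 (a <= b): [(5, 2, 5), (4, 4, 12), (1, 5, 10), (2, 9, 11)]
  Group 2 (a > b): [(6, 8, 7), (3, 12, 5)]
Optimal job order: [5, 4, 1, 2, 6, 3]
Schedule:
  Job 5: M1 done at 2, M2 done at 7
  Job 4: M1 done at 6, M2 done at 19
  Job 1: M1 done at 11, M2 done at 29
  Job 2: M1 done at 20, M2 done at 40
  Job 6: M1 done at 28, M2 done at 47
  Job 3: M1 done at 40, M2 done at 52
Makespan = 52

52


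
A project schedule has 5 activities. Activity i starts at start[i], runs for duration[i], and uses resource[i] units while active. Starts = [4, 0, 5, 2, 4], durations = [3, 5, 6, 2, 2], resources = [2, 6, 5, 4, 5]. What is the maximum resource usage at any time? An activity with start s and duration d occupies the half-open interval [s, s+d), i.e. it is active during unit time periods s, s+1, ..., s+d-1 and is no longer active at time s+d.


Each activity i is active on [start_i, start_i + duration_i).
Compute total resource usage per time slot:
  t=0: active resources = [6], total = 6
  t=1: active resources = [6], total = 6
  t=2: active resources = [6, 4], total = 10
  t=3: active resources = [6, 4], total = 10
  t=4: active resources = [2, 6, 5], total = 13
  t=5: active resources = [2, 5, 5], total = 12
  t=6: active resources = [2, 5], total = 7
  t=7: active resources = [5], total = 5
  t=8: active resources = [5], total = 5
  t=9: active resources = [5], total = 5
  t=10: active resources = [5], total = 5
Peak resource demand = 13

13


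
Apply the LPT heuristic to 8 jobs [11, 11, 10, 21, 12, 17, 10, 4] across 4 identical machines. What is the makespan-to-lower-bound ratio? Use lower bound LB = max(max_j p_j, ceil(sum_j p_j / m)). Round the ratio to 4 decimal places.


LPT order: [21, 17, 12, 11, 11, 10, 10, 4]
Machine loads after assignment: [25, 27, 22, 22]
LPT makespan = 27
Lower bound = max(max_job, ceil(total/4)) = max(21, 24) = 24
Ratio = 27 / 24 = 1.125

1.125
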